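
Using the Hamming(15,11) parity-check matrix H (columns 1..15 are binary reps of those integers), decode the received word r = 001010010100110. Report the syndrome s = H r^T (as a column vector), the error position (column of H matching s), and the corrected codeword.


s = (0, 1, 1, 1)^T, error position = 7, corrected codeword c = 001010110100110

Compute s = H r^T mod 2 one row at a time:
  s_1 = 1 + 0 + 1 + 0 + 0 + 1 + 1 + 0 = 4 ≡ 0 (mod 2).
  s_2 = 0 + 1 + 0 + 0 + 0 + 1 + 1 + 0 = 3 ≡ 1 (mod 2).
  s_3 = 0 + 1 + 0 + 0 + 1 + 0 + 1 + 0 = 3 ≡ 1 (mod 2).
  s_4 = 0 + 1 + 1 + 0 + 0 + 0 + 1 + 0 = 3 ≡ 1 (mod 2).
s = (0, 1, 1, 1)^T — this equals column 7 of H (binary 0111), so error is at position 7.
Correct: flip bit 7 of r = 001010010100110 to get c = 001010110100110.


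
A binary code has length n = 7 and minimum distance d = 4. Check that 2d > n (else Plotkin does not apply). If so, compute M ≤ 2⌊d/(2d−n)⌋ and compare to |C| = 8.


Plotkin bound M ≤ 8; given |C| = 8 ≤ bound (satisfied).

Check applicability: 2d = 8, n = 7.
2d − n = 1 > 0, so Plotkin applies.
Compute d/(2d−n) = 4/1 ≈ 4.0000.
⌊d/(2d−n)⌋ = 4.
Plotkin bound: M ≤ 2·4 = 8.
Given |C| = 8, check: satisfied.
This |C| is at the Plotkin bound.


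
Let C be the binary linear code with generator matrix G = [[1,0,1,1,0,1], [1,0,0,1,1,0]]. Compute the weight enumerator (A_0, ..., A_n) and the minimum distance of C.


Weight distribution: A_0 = 1, A_3 = 2, A_4 = 1. Minimum distance d = 3.

Enumerate all 2^2 = 4 messages m ∈ F_2^2.
For each, compute codeword c = mG in F_2^6, then tally its weight.
  m = 00 → c = 000000, weight = 0.
  m = 10 → c = 101101, weight = 4.
  m = 01 → c = 100110, weight = 3.
  m = 11 → c = 001011, weight = 3.
Tally weights:
  weight 0: 1 codewords.
  weight 3: 2 codewords.
  weight 4: 1 codewords.
Minimum distance d = smallest w > 0 with A_w > 0 = 3.
Sanity: Σ A_w = 4 = 2^2 = 4 ✓.


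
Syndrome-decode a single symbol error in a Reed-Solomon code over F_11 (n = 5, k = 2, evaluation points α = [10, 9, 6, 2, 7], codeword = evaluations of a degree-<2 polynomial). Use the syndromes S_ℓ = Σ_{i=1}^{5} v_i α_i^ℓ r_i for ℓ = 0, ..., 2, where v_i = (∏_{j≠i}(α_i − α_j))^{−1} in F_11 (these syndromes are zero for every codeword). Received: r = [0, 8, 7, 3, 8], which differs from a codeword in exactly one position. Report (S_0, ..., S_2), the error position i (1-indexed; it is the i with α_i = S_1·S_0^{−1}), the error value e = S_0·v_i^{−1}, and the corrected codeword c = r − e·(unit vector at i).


S = (10, 2, 7), error at position 2, error magnitude e = 9, c = [0, 10, 7, 3, 8].

Step 1: column multipliers v_i = (∏_{j≠i}(α_i − α_j))^{−1} mod 11.
  i = 1 (α = 10): (10−9)(10−6)(10−2)(10−7) = 1·4·8·3 = 96 ≡ 8, so v_1 = 8^{−1} = 7 (mod 11).
  i = 2 (α = 9): (9−10)(9−6)(9−2)(9−7) = (−1)·3·7·2 = −42 ≡ 2, so v_2 = 2^{−1} = 6 (mod 11).
  i = 3 (α = 6): (6−10)(6−9)(6−2)(6−7) = (−4)·(−3)·4·(−1) = −48 ≡ 7, so v_3 = 7^{−1} = 8 (mod 11).
  i = 4 (α = 2): (2−10)(2−9)(2−6)(2−7) = (−8)·(−7)·(−4)·(−5) = 1120 ≡ 9, so v_4 = 9^{−1} = 5 (mod 11).
  i = 5 (α = 7): (7−10)(7−9)(7−6)(7−2) = (−3)·(−2)·1·5 = 30 ≡ 8, so v_5 = 8^{−1} = 7 (mod 11).
  v = [7, 6, 8, 5, 7].
Step 2: syndromes of r = [0, 8, 7, 3, 8] (all sums mod 11).
  S_0 = Σ v_i r_i = 7·0 + 6·8 + 8·7 + 5·3 + 7·8 = 175 ≡ 10.
  S_1 = Σ v_i α_i r_i = 7·10·0 + 6·9·8 + 8·6·7 + 5·2·3 + 7·7·8 = 1190 ≡ 2.
  α_i^2 mod 11 = [1, 4, 3, 4, 5].
  S_2 = Σ v_i α_i^2 r_i = 7·1·0 + 6·4·8 + 8·3·7 + 5·4·3 + 7·5·8 = 700 ≡ 7.
  S = (10, 2, 7) ≠ 0, so r is not a codeword (an error is present).
Step 3: locate the error. For a single error e at position i, S_ℓ = v_i·e·α_i^ℓ, so α_err = S_1/S_0.
  S_0^{−1} = 10^{−1} = 10 (mod 11), so α_err = 2·10 = 20 ≡ 9 = α_2. Error position i = 2.
  Consistency check: S_2/S_1 = 7·6 = 42 ≡ 9 = α_err ✓ (single-error assumption holds).
Step 4: error magnitude e = S_0/v_2 = S_0·∏_{j≠2}(α_2 − α_j) = 10·2 = 20 ≡ 9 (mod 11).
Step 5: correct position 2: c_2 = r_2 − e = 8 − 9 ≡ 10 (mod 11). Hence c = [0, 10, 7, 3, 8].
  Check: interpolating c through the α_i gives m(x) = 1 + 1·x (degree < 2) with m(α_i) = c_i for every i, so c is indeed a codeword.


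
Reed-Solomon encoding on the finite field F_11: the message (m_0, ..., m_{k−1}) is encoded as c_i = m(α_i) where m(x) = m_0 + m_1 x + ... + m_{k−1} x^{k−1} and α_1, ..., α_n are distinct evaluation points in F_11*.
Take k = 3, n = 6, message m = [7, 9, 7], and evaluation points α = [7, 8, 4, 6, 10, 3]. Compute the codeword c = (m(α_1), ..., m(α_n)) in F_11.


c = [6, 10, 1, 5, 5, 9]

Message polynomial: m(x) = 7 + 9·x + 7·x^2 (mod 11).
For each evaluation point α_i, compute m(α_i) mod 11:
  α_1 = 7: Horner steps 7 → 3 → 6, so m(7) = 6.
  α_2 = 8: Horner steps 7 → 10 → 10, so m(8) = 10.
  α_3 = 4: Horner steps 7 → 4 → 1, so m(4) = 1.
  α_4 = 6: Horner steps 7 → 7 → 5, so m(6) = 5.
  α_5 = 10: Horner steps 7 → 2 → 5, so m(10) = 5.
  α_6 = 3: Horner steps 7 → 8 → 9, so m(3) = 9.
Codeword c = [6, 10, 1, 5, 5, 9] ∈ F_11^6.


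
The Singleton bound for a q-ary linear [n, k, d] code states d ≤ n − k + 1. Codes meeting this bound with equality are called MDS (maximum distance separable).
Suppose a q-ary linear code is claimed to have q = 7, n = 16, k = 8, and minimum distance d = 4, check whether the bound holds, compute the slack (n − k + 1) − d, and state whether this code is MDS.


Singleton RHS = n − k + 1 = 9, slack = 5, bound satisfied, not MDS.

Singleton bound: d ≤ n − k + 1.
Here n = 16, k = 8, so n − k + 1 = 9.
Given d = 4, check d ≤ 9: YES.
Slack = (n − k + 1) − d = 5.
The code is NOT MDS (slack = 5 > 0).
Description: the claimed parameters are [16, 8, 4]_7; such a code would be non-MDS.


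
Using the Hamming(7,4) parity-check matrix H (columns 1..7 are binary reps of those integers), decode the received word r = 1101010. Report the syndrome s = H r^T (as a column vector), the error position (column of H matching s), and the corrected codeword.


s = (0, 0, 1)^T, error position = 1, corrected codeword c = 0101010

Compute s = H r^T mod 2 one row at a time:
  s_1 = 1 + 0 + 1 + 0 = 2 ≡ 0 (mod 2).
  s_2 = 1 + 0 + 1 + 0 = 2 ≡ 0 (mod 2).
  s_3 = 1 + 0 + 0 + 0 = 1 ≡ 1 (mod 2).
s = (0, 0, 1)^T — this equals column 1 of H (binary 001), so error is at position 1.
Correct: flip bit 1 of r = 1101010 to get c = 0101010.


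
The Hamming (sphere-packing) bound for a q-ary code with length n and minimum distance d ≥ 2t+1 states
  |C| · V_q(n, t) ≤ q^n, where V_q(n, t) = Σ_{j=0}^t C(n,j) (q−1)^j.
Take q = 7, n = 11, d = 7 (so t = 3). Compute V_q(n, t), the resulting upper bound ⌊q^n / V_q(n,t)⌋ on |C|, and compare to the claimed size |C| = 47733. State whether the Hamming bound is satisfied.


V_q(n, t) = 37687, q^n = 1977326743, Hamming bound = 52467, |C| = 47733 ≤ bound (satisfied).

Step 1: Compute V_q(n, t) = Σ_{j=0}^3 C(n, j) (q−1)^j.
  j = 0: C(11,0)·(6)^0 = 1·1 = 1.
  j = 1: C(11,1)·(6)^1 = 11·6 = 66.
  j = 2: C(11,2)·(6)^2 = 55·36 = 1980.
  j = 3: C(11,3)·(6)^3 = 165·216 = 35640.
  V_q(n, t) = 1 + 66 + 1980 + 35640 = 37687.
Step 2: q^n = 7^11 = 1977326743.
Step 3: Hamming bound ⌊q^n / V_q(n,t)⌋ = ⌊1977326743/37687⌋ = 52467.
Step 4: Compare |C| = 47733 to 52467: satisfied.
The claimed |C| lies below the Hamming bound.


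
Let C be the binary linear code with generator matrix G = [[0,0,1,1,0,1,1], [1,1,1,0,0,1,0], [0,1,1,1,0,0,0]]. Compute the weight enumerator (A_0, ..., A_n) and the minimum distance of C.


Weight distribution: A_0 = 1, A_3 = 4, A_4 = 3. Minimum distance d = 3.

Enumerate all 2^3 = 8 messages m ∈ F_2^3.
For each, compute codeword c = mG in F_2^7, then tally its weight.
  m = 000 → c = 0000000, weight = 0.
  m = 100 → c = 0011011, weight = 4.
  m = 010 → c = 1110010, weight = 4.
  m = 110 → c = 1101001, weight = 4.
  m = 001 → c = 0111000, weight = 3.
  m = 101 → c = 0100011, weight = 3.
  m = 011 → c = 1001010, weight = 3.
  m = 111 → c = 1010001, weight = 3.
Tally weights:
  weight 0: 1 codewords.
  weight 3: 4 codewords.
  weight 4: 3 codewords.
Minimum distance d = smallest w > 0 with A_w > 0 = 3.
Sanity: Σ A_w = 8 = 2^3 = 8 ✓.


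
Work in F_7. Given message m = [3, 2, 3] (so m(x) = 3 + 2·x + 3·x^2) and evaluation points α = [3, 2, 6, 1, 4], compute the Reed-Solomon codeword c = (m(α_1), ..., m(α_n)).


c = [1, 5, 4, 1, 3]

Message polynomial: m(x) = 3 + 2·x + 3·x^2 (mod 7).
For each evaluation point α_i, compute m(α_i) mod 7:
  α_1 = 3: Horner steps 3 → 4 → 1, so m(3) = 1.
  α_2 = 2: Horner steps 3 → 1 → 5, so m(2) = 5.
  α_3 = 6: Horner steps 3 → 6 → 4, so m(6) = 4.
  α_4 = 1: Horner steps 3 → 5 → 1, so m(1) = 1.
  α_5 = 4: Horner steps 3 → 0 → 3, so m(4) = 3.
Codeword c = [1, 5, 4, 1, 3] ∈ F_7^5.


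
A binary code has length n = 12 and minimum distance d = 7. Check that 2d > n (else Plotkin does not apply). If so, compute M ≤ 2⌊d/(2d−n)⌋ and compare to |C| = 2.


Plotkin bound M ≤ 6; given |C| = 2 ≤ bound (satisfied).

Check applicability: 2d = 14, n = 12.
2d − n = 2 > 0, so Plotkin applies.
Compute d/(2d−n) = 7/2 ≈ 3.5000.
⌊d/(2d−n)⌋ = 3.
Plotkin bound: M ≤ 2·3 = 6.
Given |C| = 2, check: satisfied.
This |C| is below the Plotkin bound.


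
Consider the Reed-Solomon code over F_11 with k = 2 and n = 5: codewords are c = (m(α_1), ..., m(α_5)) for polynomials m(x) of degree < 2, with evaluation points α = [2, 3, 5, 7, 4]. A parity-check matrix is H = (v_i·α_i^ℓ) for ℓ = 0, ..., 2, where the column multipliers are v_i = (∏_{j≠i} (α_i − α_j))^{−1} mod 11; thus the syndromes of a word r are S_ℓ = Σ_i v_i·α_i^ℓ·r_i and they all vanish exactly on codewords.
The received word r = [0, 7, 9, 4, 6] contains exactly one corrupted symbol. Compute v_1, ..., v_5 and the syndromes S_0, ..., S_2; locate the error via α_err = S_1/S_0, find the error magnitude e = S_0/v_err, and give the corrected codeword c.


S = (5, 4, 1), error at position 2, error magnitude e = 4, c = [0, 3, 9, 4, 6].

Step 1: column multipliers v_i = (∏_{j≠i}(α_i − α_j))^{−1} mod 11.
  i = 1 (α = 2): (2−3)(2−5)(2−7)(2−4) = (−1)·(−3)·(−5)·(−2) = 30 ≡ 8, so v_1 = 8^{−1} = 7 (mod 11).
  i = 2 (α = 3): (3−2)(3−5)(3−7)(3−4) = 1·(−2)·(−4)·(−1) = −8 ≡ 3, so v_2 = 3^{−1} = 4 (mod 11).
  i = 3 (α = 5): (5−2)(5−3)(5−7)(5−4) = 3·2·(−2)·1 = −12 ≡ 10, so v_3 = 10^{−1} = 10 (mod 11).
  i = 4 (α = 7): (7−2)(7−3)(7−5)(7−4) = 5·4·2·3 = 120 ≡ 10, so v_4 = 10^{−1} = 10 (mod 11).
  i = 5 (α = 4): (4−2)(4−3)(4−5)(4−7) = 2·1·(−1)·(−3) = 6 ≡ 6, so v_5 = 6^{−1} = 2 (mod 11).
  v = [7, 4, 10, 10, 2].
Step 2: syndromes of r = [0, 7, 9, 4, 6] (all sums mod 11).
  S_0 = Σ v_i r_i = 7·0 + 4·7 + 10·9 + 10·4 + 2·6 = 170 ≡ 5.
  S_1 = Σ v_i α_i r_i = 7·2·0 + 4·3·7 + 10·5·9 + 10·7·4 + 2·4·6 = 862 ≡ 4.
  α_i^2 mod 11 = [4, 9, 3, 5, 5].
  S_2 = Σ v_i α_i^2 r_i = 7·4·0 + 4·9·7 + 10·3·9 + 10·5·4 + 2·5·6 = 782 ≡ 1.
  S = (5, 4, 1) ≠ 0, so r is not a codeword (an error is present).
Step 3: locate the error. For a single error e at position i, S_ℓ = v_i·e·α_i^ℓ, so α_err = S_1/S_0.
  S_0^{−1} = 5^{−1} = 9 (mod 11), so α_err = 4·9 = 36 ≡ 3 = α_2. Error position i = 2.
  Consistency check: S_2/S_1 = 1·3 = 3 ≡ 3 = α_err ✓ (single-error assumption holds).
Step 4: error magnitude e = S_0/v_2 = S_0·∏_{j≠2}(α_2 − α_j) = 5·3 = 15 ≡ 4 (mod 11).
Step 5: correct position 2: c_2 = r_2 − e = 7 − 4 ≡ 3 (mod 11). Hence c = [0, 3, 9, 4, 6].
  Check: interpolating c through the α_i gives m(x) = 5 + 3·x (degree < 2) with m(α_i) = c_i for every i, so c is indeed a codeword.


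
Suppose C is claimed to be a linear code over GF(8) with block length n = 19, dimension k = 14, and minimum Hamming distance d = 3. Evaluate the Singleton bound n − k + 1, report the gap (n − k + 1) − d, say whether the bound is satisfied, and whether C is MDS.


Singleton RHS = n − k + 1 = 6, slack = 3, bound satisfied, not MDS.

Singleton bound: d ≤ n − k + 1.
Here n = 19, k = 14, so n − k + 1 = 6.
Given d = 3, check d ≤ 6: YES.
Slack = (n − k + 1) − d = 3.
The code is NOT MDS (slack = 3 > 0).
Description: the claimed parameters are [19, 14, 3]_8; such a code would be non-MDS.


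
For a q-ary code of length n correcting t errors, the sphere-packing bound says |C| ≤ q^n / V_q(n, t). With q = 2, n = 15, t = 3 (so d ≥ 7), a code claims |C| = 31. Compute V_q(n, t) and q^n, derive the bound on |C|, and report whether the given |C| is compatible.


V_q(n, t) = 576, q^n = 32768, Hamming bound = 56, |C| = 31 ≤ bound (satisfied).

Step 1: Compute V_q(n, t) = Σ_{j=0}^3 C(n, j) (q−1)^j.
  j = 0: C(15,0)·(1)^0 = 1·1 = 1.
  j = 1: C(15,1)·(1)^1 = 15·1 = 15.
  j = 2: C(15,2)·(1)^2 = 105·1 = 105.
  j = 3: C(15,3)·(1)^3 = 455·1 = 455.
  V_q(n, t) = 1 + 15 + 105 + 455 = 576.
Step 2: q^n = 2^15 = 32768.
Step 3: Hamming bound ⌊q^n / V_q(n,t)⌋ = ⌊32768/576⌋ = 56.
Step 4: Compare |C| = 31 to 56: satisfied.
The claimed |C| lies below the Hamming bound.


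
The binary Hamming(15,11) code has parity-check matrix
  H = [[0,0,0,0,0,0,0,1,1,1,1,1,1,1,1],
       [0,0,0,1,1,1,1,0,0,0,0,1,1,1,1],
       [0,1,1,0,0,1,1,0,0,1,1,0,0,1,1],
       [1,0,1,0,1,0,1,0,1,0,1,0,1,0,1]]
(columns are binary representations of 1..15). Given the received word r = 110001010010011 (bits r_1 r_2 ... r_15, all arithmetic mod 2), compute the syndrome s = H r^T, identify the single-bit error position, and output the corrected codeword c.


s = (0, 1, 1, 1)^T, error position = 7, corrected codeword c = 110001110010011

Compute s = H r^T mod 2 one row at a time:
  s_1 = 1 + 0 + 0 + 1 + 0 + 0 + 1 + 1 = 4 ≡ 0 (mod 2).
  s_2 = 0 + 0 + 1 + 0 + 0 + 0 + 1 + 1 = 3 ≡ 1 (mod 2).
  s_3 = 1 + 0 + 1 + 0 + 0 + 1 + 1 + 1 = 5 ≡ 1 (mod 2).
  s_4 = 1 + 0 + 0 + 0 + 0 + 1 + 0 + 1 = 3 ≡ 1 (mod 2).
s = (0, 1, 1, 1)^T — this equals column 7 of H (binary 0111), so error is at position 7.
Correct: flip bit 7 of r = 110001010010011 to get c = 110001110010011.


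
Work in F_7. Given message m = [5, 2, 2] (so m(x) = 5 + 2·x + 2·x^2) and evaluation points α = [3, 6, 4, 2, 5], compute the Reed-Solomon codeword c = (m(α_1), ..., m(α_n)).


c = [1, 5, 3, 3, 2]

Message polynomial: m(x) = 5 + 2·x + 2·x^2 (mod 7).
For each evaluation point α_i, compute m(α_i) mod 7:
  α_1 = 3: Horner steps 2 → 1 → 1, so m(3) = 1.
  α_2 = 6: Horner steps 2 → 0 → 5, so m(6) = 5.
  α_3 = 4: Horner steps 2 → 3 → 3, so m(4) = 3.
  α_4 = 2: Horner steps 2 → 6 → 3, so m(2) = 3.
  α_5 = 5: Horner steps 2 → 5 → 2, so m(5) = 2.
Codeword c = [1, 5, 3, 3, 2] ∈ F_7^5.


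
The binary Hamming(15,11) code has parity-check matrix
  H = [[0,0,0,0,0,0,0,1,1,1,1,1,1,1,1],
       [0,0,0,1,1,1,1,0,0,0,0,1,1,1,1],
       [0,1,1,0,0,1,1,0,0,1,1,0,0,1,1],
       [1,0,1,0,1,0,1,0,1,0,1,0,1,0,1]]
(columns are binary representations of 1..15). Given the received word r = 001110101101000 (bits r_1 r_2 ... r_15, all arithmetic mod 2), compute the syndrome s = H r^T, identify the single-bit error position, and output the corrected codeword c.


s = (1, 0, 1, 0)^T, error position = 10, corrected codeword c = 001110101001000

Compute s = H r^T mod 2 one row at a time:
  s_1 = 0 + 1 + 1 + 0 + 1 + 0 + 0 + 0 = 3 ≡ 1 (mod 2).
  s_2 = 1 + 1 + 0 + 1 + 1 + 0 + 0 + 0 = 4 ≡ 0 (mod 2).
  s_3 = 0 + 1 + 0 + 1 + 1 + 0 + 0 + 0 = 3 ≡ 1 (mod 2).
  s_4 = 0 + 1 + 1 + 1 + 1 + 0 + 0 + 0 = 4 ≡ 0 (mod 2).
s = (1, 0, 1, 0)^T — this equals column 10 of H (binary 1010), so error is at position 10.
Correct: flip bit 10 of r = 001110101101000 to get c = 001110101001000.


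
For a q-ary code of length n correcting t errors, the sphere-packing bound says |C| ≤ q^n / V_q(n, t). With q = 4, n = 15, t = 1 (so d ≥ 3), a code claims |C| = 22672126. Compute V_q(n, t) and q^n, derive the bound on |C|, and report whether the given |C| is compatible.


V_q(n, t) = 46, q^n = 1073741824, Hamming bound = 23342213, |C| = 22672126 ≤ bound (satisfied).

Step 1: Compute V_q(n, t) = Σ_{j=0}^1 C(n, j) (q−1)^j.
  j = 0: C(15,0)·(3)^0 = 1·1 = 1.
  j = 1: C(15,1)·(3)^1 = 15·3 = 45.
  V_q(n, t) = 1 + 45 = 46.
Step 2: q^n = 4^15 = 1073741824.
Step 3: Hamming bound ⌊q^n / V_q(n,t)⌋ = ⌊1073741824/46⌋ = 23342213.
Step 4: Compare |C| = 22672126 to 23342213: satisfied.
The claimed |C| lies below the Hamming bound.


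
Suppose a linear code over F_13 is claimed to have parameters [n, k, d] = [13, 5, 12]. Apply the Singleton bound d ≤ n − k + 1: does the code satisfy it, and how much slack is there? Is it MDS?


Singleton RHS = n − k + 1 = 9, slack = -3, bound violated (no such code; not MDS).

Singleton bound: d ≤ n − k + 1.
Here n = 13, k = 5, so n − k + 1 = 9.
Given d = 12, check d ≤ 9: NO.
Slack = (n − k + 1) − d = -3.
The slack is negative: d = 12 exceeds n − k + 1 = 9 by 3, so the Singleton bound is violated and no linear [13, 5, 12]_13 code can exist. In particular it is not MDS (MDS requires d = n − k + 1 exactly).
Description: the claimed parameters are [13, 5, 12]_13; such a code would be impossible (violates the Singleton bound).


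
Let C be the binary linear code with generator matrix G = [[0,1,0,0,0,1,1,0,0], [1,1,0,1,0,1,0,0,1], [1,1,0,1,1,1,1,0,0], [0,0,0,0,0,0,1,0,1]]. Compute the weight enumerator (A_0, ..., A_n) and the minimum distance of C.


Weight distribution: A_0 = 1, A_1 = 1, A_2 = 2, A_3 = 4, A_4 = 3, A_5 = 3, A_6 = 2. Minimum distance d = 1.

Enumerate all 2^4 = 16 messages m ∈ F_2^4.
For each, compute codeword c = mG in F_2^9, then tally its weight.
  m = 0000 → c = 000000000, weight = 0.
  m = 1000 → c = 010001100, weight = 3.
  m = 0100 → c = 110101001, weight = 5.
  m = 1100 → c = 100100101, weight = 4.
  m = 0010 → c = 110111100, weight = 6.
  m = 1010 → c = 100110000, weight = 3.
  m = 0110 → c = 000010101, weight = 3.
  m = 1110 → c = 010011001, weight = 4.
  m = 0001 → c = 000000101, weight = 2.
  m = 1001 → c = 010001001, weight = 3.
  m = 0101 → c = 110101100, weight = 5.
  m = 1101 → c = 100100000, weight = 2.
  m = 0011 → c = 110111001, weight = 6.
  m = 1011 → c = 100110101, weight = 5.
  m = 0111 → c = 000010000, weight = 1.
  m = 1111 → c = 010011100, weight = 4.
Tally weights:
  weight 0: 1 codewords.
  weight 1: 1 codewords.
  weight 2: 2 codewords.
  weight 3: 4 codewords.
  weight 4: 3 codewords.
  weight 5: 3 codewords.
  weight 6: 2 codewords.
Minimum distance d = smallest w > 0 with A_w > 0 = 1.
Sanity: Σ A_w = 16 = 2^4 = 16 ✓.


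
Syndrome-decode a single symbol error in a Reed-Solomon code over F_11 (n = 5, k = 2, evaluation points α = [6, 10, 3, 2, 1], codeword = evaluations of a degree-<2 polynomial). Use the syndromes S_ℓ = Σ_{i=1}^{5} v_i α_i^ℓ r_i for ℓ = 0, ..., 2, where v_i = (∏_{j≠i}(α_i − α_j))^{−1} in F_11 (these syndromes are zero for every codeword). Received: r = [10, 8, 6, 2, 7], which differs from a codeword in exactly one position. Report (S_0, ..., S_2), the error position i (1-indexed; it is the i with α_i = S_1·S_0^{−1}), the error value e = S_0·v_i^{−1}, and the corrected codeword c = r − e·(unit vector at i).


S = (1, 2, 4), error at position 4, error magnitude e = 1, c = [10, 8, 6, 1, 7].

Step 1: column multipliers v_i = (∏_{j≠i}(α_i − α_j))^{−1} mod 11.
  i = 1 (α = 6): (6−10)(6−3)(6−2)(6−1) = (−4)·3·4·5 = −240 ≡ 2, so v_1 = 2^{−1} = 6 (mod 11).
  i = 2 (α = 10): (10−6)(10−3)(10−2)(10−1) = 4·7·8·9 = 2016 ≡ 3, so v_2 = 3^{−1} = 4 (mod 11).
  i = 3 (α = 3): (3−6)(3−10)(3−2)(3−1) = (−3)·(−7)·1·2 = 42 ≡ 9, so v_3 = 9^{−1} = 5 (mod 11).
  i = 4 (α = 2): (2−6)(2−10)(2−3)(2−1) = (−4)·(−8)·(−1)·1 = −32 ≡ 1, so v_4 = 1^{−1} = 1 (mod 11).
  i = 5 (α = 1): (1−6)(1−10)(1−3)(1−2) = (−5)·(−9)·(−2)·(−1) = 90 ≡ 2, so v_5 = 2^{−1} = 6 (mod 11).
  v = [6, 4, 5, 1, 6].
Step 2: syndromes of r = [10, 8, 6, 2, 7] (all sums mod 11).
  S_0 = Σ v_i r_i = 6·10 + 4·8 + 5·6 + 1·2 + 6·7 = 166 ≡ 1.
  S_1 = Σ v_i α_i r_i = 6·6·10 + 4·10·8 + 5·3·6 + 1·2·2 + 6·1·7 = 816 ≡ 2.
  α_i^2 mod 11 = [3, 1, 9, 4, 1].
  S_2 = Σ v_i α_i^2 r_i = 6·3·10 + 4·1·8 + 5·9·6 + 1·4·2 + 6·1·7 = 532 ≡ 4.
  S = (1, 2, 4) ≠ 0, so r is not a codeword (an error is present).
Step 3: locate the error. For a single error e at position i, S_ℓ = v_i·e·α_i^ℓ, so α_err = S_1/S_0.
  S_0^{−1} = 1^{−1} = 1 (mod 11), so α_err = 2·1 = 2 ≡ 2 = α_4. Error position i = 4.
  Consistency check: S_2/S_1 = 4·6 = 24 ≡ 2 = α_err ✓ (single-error assumption holds).
Step 4: error magnitude e = S_0/v_4 = S_0·∏_{j≠4}(α_4 − α_j) = 1·1 = 1 ≡ 1 (mod 11).
Step 5: correct position 4: c_4 = r_4 − e = 2 − 1 ≡ 1 (mod 11). Hence c = [10, 8, 6, 1, 7].
  Check: interpolating c through the α_i gives m(x) = 2 + 5·x (degree < 2) with m(α_i) = c_i for every i, so c is indeed a codeword.


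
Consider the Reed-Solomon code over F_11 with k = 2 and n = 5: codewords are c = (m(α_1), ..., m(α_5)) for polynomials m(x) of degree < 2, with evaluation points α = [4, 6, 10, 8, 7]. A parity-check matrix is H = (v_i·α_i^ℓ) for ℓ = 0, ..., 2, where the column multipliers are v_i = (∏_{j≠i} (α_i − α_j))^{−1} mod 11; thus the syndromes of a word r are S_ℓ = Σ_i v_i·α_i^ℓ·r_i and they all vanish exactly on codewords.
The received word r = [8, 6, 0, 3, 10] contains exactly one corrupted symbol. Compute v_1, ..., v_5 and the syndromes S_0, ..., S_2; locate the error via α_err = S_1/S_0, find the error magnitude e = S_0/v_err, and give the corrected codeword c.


S = (10, 7, 6), error at position 1, error magnitude e = 10, c = [9, 6, 0, 3, 10].

Step 1: column multipliers v_i = (∏_{j≠i}(α_i − α_j))^{−1} mod 11.
  i = 1 (α = 4): (4−6)(4−10)(4−8)(4−7) = (−2)·(−6)·(−4)·(−3) = 144 ≡ 1, so v_1 = 1^{−1} = 1 (mod 11).
  i = 2 (α = 6): (6−4)(6−10)(6−8)(6−7) = 2·(−4)·(−2)·(−1) = −16 ≡ 6, so v_2 = 6^{−1} = 2 (mod 11).
  i = 3 (α = 10): (10−4)(10−6)(10−8)(10−7) = 6·4·2·3 = 144 ≡ 1, so v_3 = 1^{−1} = 1 (mod 11).
  i = 4 (α = 8): (8−4)(8−6)(8−10)(8−7) = 4·2·(−2)·1 = −16 ≡ 6, so v_4 = 6^{−1} = 2 (mod 11).
  i = 5 (α = 7): (7−4)(7−6)(7−10)(7−8) = 3·1·(−3)·(−1) = 9 ≡ 9, so v_5 = 9^{−1} = 5 (mod 11).
  v = [1, 2, 1, 2, 5].
Step 2: syndromes of r = [8, 6, 0, 3, 10] (all sums mod 11).
  S_0 = Σ v_i r_i = 1·8 + 2·6 + 1·0 + 2·3 + 5·10 = 76 ≡ 10.
  S_1 = Σ v_i α_i r_i = 1·4·8 + 2·6·6 + 1·10·0 + 2·8·3 + 5·7·10 = 502 ≡ 7.
  α_i^2 mod 11 = [5, 3, 1, 9, 5].
  S_2 = Σ v_i α_i^2 r_i = 1·5·8 + 2·3·6 + 1·1·0 + 2·9·3 + 5·5·10 = 380 ≡ 6.
  S = (10, 7, 6) ≠ 0, so r is not a codeword (an error is present).
Step 3: locate the error. For a single error e at position i, S_ℓ = v_i·e·α_i^ℓ, so α_err = S_1/S_0.
  S_0^{−1} = 10^{−1} = 10 (mod 11), so α_err = 7·10 = 70 ≡ 4 = α_1. Error position i = 1.
  Consistency check: S_2/S_1 = 6·8 = 48 ≡ 4 = α_err ✓ (single-error assumption holds).
Step 4: error magnitude e = S_0/v_1 = S_0·∏_{j≠1}(α_1 − α_j) = 10·1 = 10 ≡ 10 (mod 11).
Step 5: correct position 1: c_1 = r_1 − e = 8 − 10 ≡ 9 (mod 11). Hence c = [9, 6, 0, 3, 10].
  Check: interpolating c through the α_i gives m(x) = 4 + 4·x (degree < 2) with m(α_i) = c_i for every i, so c is indeed a codeword.


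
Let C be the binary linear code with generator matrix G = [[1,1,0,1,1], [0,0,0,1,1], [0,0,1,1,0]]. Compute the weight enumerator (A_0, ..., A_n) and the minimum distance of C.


Weight distribution: A_0 = 1, A_2 = 4, A_4 = 3. Minimum distance d = 2.

Enumerate all 2^3 = 8 messages m ∈ F_2^3.
For each, compute codeword c = mG in F_2^5, then tally its weight.
  m = 000 → c = 00000, weight = 0.
  m = 100 → c = 11011, weight = 4.
  m = 010 → c = 00011, weight = 2.
  m = 110 → c = 11000, weight = 2.
  m = 001 → c = 00110, weight = 2.
  m = 101 → c = 11101, weight = 4.
  m = 011 → c = 00101, weight = 2.
  m = 111 → c = 11110, weight = 4.
Tally weights:
  weight 0: 1 codewords.
  weight 2: 4 codewords.
  weight 4: 3 codewords.
Minimum distance d = smallest w > 0 with A_w > 0 = 2.
Sanity: Σ A_w = 8 = 2^3 = 8 ✓.


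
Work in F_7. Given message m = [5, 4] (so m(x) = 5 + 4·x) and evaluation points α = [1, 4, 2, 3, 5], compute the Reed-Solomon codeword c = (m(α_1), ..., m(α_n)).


c = [2, 0, 6, 3, 4]

Message polynomial: m(x) = 5 + 4·x (mod 7).
For each evaluation point α_i, compute m(α_i) mod 7:
  α_1 = 1: Horner steps 4 → 2, so m(1) = 2.
  α_2 = 4: Horner steps 4 → 0, so m(4) = 0.
  α_3 = 2: Horner steps 4 → 6, so m(2) = 6.
  α_4 = 3: Horner steps 4 → 3, so m(3) = 3.
  α_5 = 5: Horner steps 4 → 4, so m(5) = 4.
Codeword c = [2, 0, 6, 3, 4] ∈ F_7^5.


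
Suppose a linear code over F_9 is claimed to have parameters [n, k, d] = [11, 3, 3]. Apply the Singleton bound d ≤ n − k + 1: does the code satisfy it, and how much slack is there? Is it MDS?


Singleton RHS = n − k + 1 = 9, slack = 6, bound satisfied, not MDS.

Singleton bound: d ≤ n − k + 1.
Here n = 11, k = 3, so n − k + 1 = 9.
Given d = 3, check d ≤ 9: YES.
Slack = (n − k + 1) − d = 6.
The code is NOT MDS (slack = 6 > 0).
Description: the claimed parameters are [11, 3, 3]_9; such a code would be non-MDS.


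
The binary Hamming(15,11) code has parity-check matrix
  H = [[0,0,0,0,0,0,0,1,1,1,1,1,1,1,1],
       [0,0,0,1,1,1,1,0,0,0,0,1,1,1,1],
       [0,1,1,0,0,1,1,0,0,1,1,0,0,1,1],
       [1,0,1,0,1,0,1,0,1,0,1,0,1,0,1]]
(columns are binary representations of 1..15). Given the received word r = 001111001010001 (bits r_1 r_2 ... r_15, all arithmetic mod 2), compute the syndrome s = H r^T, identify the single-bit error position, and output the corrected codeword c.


s = (1, 0, 0, 1)^T, error position = 9, corrected codeword c = 001111000010001

Compute s = H r^T mod 2 one row at a time:
  s_1 = 0 + 1 + 0 + 1 + 0 + 0 + 0 + 1 = 3 ≡ 1 (mod 2).
  s_2 = 1 + 1 + 1 + 0 + 0 + 0 + 0 + 1 = 4 ≡ 0 (mod 2).
  s_3 = 0 + 1 + 1 + 0 + 0 + 1 + 0 + 1 = 4 ≡ 0 (mod 2).
  s_4 = 0 + 1 + 1 + 0 + 1 + 1 + 0 + 1 = 5 ≡ 1 (mod 2).
s = (1, 0, 0, 1)^T — this equals column 9 of H (binary 1001), so error is at position 9.
Correct: flip bit 9 of r = 001111001010001 to get c = 001111000010001.


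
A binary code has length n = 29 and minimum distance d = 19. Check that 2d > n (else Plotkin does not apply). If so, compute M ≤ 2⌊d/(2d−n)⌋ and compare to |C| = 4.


Plotkin bound M ≤ 4; given |C| = 4 ≤ bound (satisfied).

Check applicability: 2d = 38, n = 29.
2d − n = 9 > 0, so Plotkin applies.
Compute d/(2d−n) = 19/9 ≈ 2.1111.
⌊d/(2d−n)⌋ = 2.
Plotkin bound: M ≤ 2·2 = 4.
Given |C| = 4, check: satisfied.
This |C| is at the Plotkin bound.


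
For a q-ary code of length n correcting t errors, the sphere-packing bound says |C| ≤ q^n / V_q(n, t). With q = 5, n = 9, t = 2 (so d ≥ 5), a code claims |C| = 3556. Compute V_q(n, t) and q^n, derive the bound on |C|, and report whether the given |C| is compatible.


V_q(n, t) = 613, q^n = 1953125, Hamming bound = 3186, |C| = 3556 > bound (violated).

Step 1: Compute V_q(n, t) = Σ_{j=0}^2 C(n, j) (q−1)^j.
  j = 0: C(9,0)·(4)^0 = 1·1 = 1.
  j = 1: C(9,1)·(4)^1 = 9·4 = 36.
  j = 2: C(9,2)·(4)^2 = 36·16 = 576.
  V_q(n, t) = 1 + 36 + 576 = 613.
Step 2: q^n = 5^9 = 1953125.
Step 3: Hamming bound ⌊q^n / V_q(n,t)⌋ = ⌊1953125/613⌋ = 3186.
Step 4: Compare |C| = 3556 to 3186: violated.
The claimed |C| lies above the Hamming bound, so no 5-ary code of length 9 with d ≥ 5 can have 3556 codewords.


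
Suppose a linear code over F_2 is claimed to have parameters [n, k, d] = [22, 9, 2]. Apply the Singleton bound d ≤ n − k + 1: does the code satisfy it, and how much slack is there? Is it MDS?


Singleton RHS = n − k + 1 = 14, slack = 12, bound satisfied, not MDS.

Singleton bound: d ≤ n − k + 1.
Here n = 22, k = 9, so n − k + 1 = 14.
Given d = 2, check d ≤ 14: YES.
Slack = (n − k + 1) − d = 12.
The code is NOT MDS (slack = 12 > 0).
Description: the claimed parameters are [22, 9, 2]_2; such a code would be non-MDS.


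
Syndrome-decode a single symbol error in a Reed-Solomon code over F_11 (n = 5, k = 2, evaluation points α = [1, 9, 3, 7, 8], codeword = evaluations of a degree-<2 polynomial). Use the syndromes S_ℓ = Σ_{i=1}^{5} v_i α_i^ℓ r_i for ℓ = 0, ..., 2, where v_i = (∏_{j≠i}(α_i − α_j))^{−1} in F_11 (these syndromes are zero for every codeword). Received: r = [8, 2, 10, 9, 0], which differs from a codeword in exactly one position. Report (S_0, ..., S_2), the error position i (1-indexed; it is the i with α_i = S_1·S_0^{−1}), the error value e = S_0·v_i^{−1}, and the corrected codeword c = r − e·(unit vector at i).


S = (10, 8, 2), error at position 3, error magnitude e = 9, c = [8, 2, 1, 9, 0].

Step 1: column multipliers v_i = (∏_{j≠i}(α_i − α_j))^{−1} mod 11.
  i = 1 (α = 1): (1−9)(1−3)(1−7)(1−8) = (−8)·(−2)·(−6)·(−7) = 672 ≡ 1, so v_1 = 1^{−1} = 1 (mod 11).
  i = 2 (α = 9): (9−1)(9−3)(9−7)(9−8) = 8·6·2·1 = 96 ≡ 8, so v_2 = 8^{−1} = 7 (mod 11).
  i = 3 (α = 3): (3−1)(3−9)(3−7)(3−8) = 2·(−6)·(−4)·(−5) = −240 ≡ 2, so v_3 = 2^{−1} = 6 (mod 11).
  i = 4 (α = 7): (7−1)(7−9)(7−3)(7−8) = 6·(−2)·4·(−1) = 48 ≡ 4, so v_4 = 4^{−1} = 3 (mod 11).
  i = 5 (α = 8): (8−1)(8−9)(8−3)(8−7) = 7·(−1)·5·1 = −35 ≡ 9, so v_5 = 9^{−1} = 5 (mod 11).
  v = [1, 7, 6, 3, 5].
Step 2: syndromes of r = [8, 2, 10, 9, 0] (all sums mod 11).
  S_0 = Σ v_i r_i = 1·8 + 7·2 + 6·10 + 3·9 + 5·0 = 109 ≡ 10.
  S_1 = Σ v_i α_i r_i = 1·1·8 + 7·9·2 + 6·3·10 + 3·7·9 + 5·8·0 = 503 ≡ 8.
  α_i^2 mod 11 = [1, 4, 9, 5, 9].
  S_2 = Σ v_i α_i^2 r_i = 1·1·8 + 7·4·2 + 6·9·10 + 3·5·9 + 5·9·0 = 739 ≡ 2.
  S = (10, 8, 2) ≠ 0, so r is not a codeword (an error is present).
Step 3: locate the error. For a single error e at position i, S_ℓ = v_i·e·α_i^ℓ, so α_err = S_1/S_0.
  S_0^{−1} = 10^{−1} = 10 (mod 11), so α_err = 8·10 = 80 ≡ 3 = α_3. Error position i = 3.
  Consistency check: S_2/S_1 = 2·7 = 14 ≡ 3 = α_err ✓ (single-error assumption holds).
Step 4: error magnitude e = S_0/v_3 = S_0·∏_{j≠3}(α_3 − α_j) = 10·2 = 20 ≡ 9 (mod 11).
Step 5: correct position 3: c_3 = r_3 − e = 10 − 9 ≡ 1 (mod 11). Hence c = [8, 2, 1, 9, 0].
  Check: interpolating c through the α_i gives m(x) = 6 + 2·x (degree < 2) with m(α_i) = c_i for every i, so c is indeed a codeword.


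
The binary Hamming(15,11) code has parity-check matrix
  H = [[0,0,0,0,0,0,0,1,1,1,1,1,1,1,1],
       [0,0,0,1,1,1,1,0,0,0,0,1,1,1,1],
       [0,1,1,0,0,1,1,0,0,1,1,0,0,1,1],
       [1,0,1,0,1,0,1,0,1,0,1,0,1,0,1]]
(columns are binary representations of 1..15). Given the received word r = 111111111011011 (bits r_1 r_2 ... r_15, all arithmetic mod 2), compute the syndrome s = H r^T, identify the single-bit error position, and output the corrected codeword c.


s = (0, 1, 1, 1)^T, error position = 7, corrected codeword c = 111111011011011

Compute s = H r^T mod 2 one row at a time:
  s_1 = 1 + 1 + 0 + 1 + 1 + 0 + 1 + 1 = 6 ≡ 0 (mod 2).
  s_2 = 1 + 1 + 1 + 1 + 1 + 0 + 1 + 1 = 7 ≡ 1 (mod 2).
  s_3 = 1 + 1 + 1 + 1 + 0 + 1 + 1 + 1 = 7 ≡ 1 (mod 2).
  s_4 = 1 + 1 + 1 + 1 + 1 + 1 + 0 + 1 = 7 ≡ 1 (mod 2).
s = (0, 1, 1, 1)^T — this equals column 7 of H (binary 0111), so error is at position 7.
Correct: flip bit 7 of r = 111111111011011 to get c = 111111011011011.


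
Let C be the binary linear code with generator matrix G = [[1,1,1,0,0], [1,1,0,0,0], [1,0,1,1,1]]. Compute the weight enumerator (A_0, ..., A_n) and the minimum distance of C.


Weight distribution: A_0 = 1, A_1 = 1, A_2 = 1, A_3 = 3, A_4 = 2. Minimum distance d = 1.

Enumerate all 2^3 = 8 messages m ∈ F_2^3.
For each, compute codeword c = mG in F_2^5, then tally its weight.
  m = 000 → c = 00000, weight = 0.
  m = 100 → c = 11100, weight = 3.
  m = 010 → c = 11000, weight = 2.
  m = 110 → c = 00100, weight = 1.
  m = 001 → c = 10111, weight = 4.
  m = 101 → c = 01011, weight = 3.
  m = 011 → c = 01111, weight = 4.
  m = 111 → c = 10011, weight = 3.
Tally weights:
  weight 0: 1 codewords.
  weight 1: 1 codewords.
  weight 2: 1 codewords.
  weight 3: 3 codewords.
  weight 4: 2 codewords.
Minimum distance d = smallest w > 0 with A_w > 0 = 1.
Sanity: Σ A_w = 8 = 2^3 = 8 ✓.


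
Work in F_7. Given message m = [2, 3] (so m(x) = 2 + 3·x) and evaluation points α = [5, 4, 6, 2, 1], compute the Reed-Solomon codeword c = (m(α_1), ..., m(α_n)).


c = [3, 0, 6, 1, 5]

Message polynomial: m(x) = 2 + 3·x (mod 7).
For each evaluation point α_i, compute m(α_i) mod 7:
  α_1 = 5: Horner steps 3 → 3, so m(5) = 3.
  α_2 = 4: Horner steps 3 → 0, so m(4) = 0.
  α_3 = 6: Horner steps 3 → 6, so m(6) = 6.
  α_4 = 2: Horner steps 3 → 1, so m(2) = 1.
  α_5 = 1: Horner steps 3 → 5, so m(1) = 5.
Codeword c = [3, 0, 6, 1, 5] ∈ F_7^5.


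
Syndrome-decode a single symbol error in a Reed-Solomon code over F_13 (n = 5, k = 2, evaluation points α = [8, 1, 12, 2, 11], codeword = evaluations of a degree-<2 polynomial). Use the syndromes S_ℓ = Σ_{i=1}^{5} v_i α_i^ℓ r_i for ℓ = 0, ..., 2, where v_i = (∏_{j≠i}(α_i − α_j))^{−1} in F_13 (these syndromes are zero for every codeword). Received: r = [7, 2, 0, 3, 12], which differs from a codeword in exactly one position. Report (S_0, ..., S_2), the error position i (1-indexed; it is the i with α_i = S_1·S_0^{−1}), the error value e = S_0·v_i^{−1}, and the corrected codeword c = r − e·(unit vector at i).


S = (5, 1, 8), error at position 1, error magnitude e = 11, c = [9, 2, 0, 3, 12].

Step 1: column multipliers v_i = (∏_{j≠i}(α_i − α_j))^{−1} mod 13.
  i = 1 (α = 8): (8−1)(8−12)(8−2)(8−11) = 7·(−4)·6·(−3) = 504 ≡ 10, so v_1 = 10^{−1} = 4 (mod 13).
  i = 2 (α = 1): (1−8)(1−12)(1−2)(1−11) = (−7)·(−11)·(−1)·(−10) = 770 ≡ 3, so v_2 = 3^{−1} = 9 (mod 13).
  i = 3 (α = 12): (12−8)(12−1)(12−2)(12−11) = 4·11·10·1 = 440 ≡ 11, so v_3 = 11^{−1} = 6 (mod 13).
  i = 4 (α = 2): (2−8)(2−1)(2−12)(2−11) = (−6)·1·(−10)·(−9) = −540 ≡ 6, so v_4 = 6^{−1} = 11 (mod 13).
  i = 5 (α = 11): (11−8)(11−1)(11−12)(11−2) = 3·10·(−1)·9 = −270 ≡ 3, so v_5 = 3^{−1} = 9 (mod 13).
  v = [4, 9, 6, 11, 9].
Step 2: syndromes of r = [7, 2, 0, 3, 12] (all sums mod 13).
  S_0 = Σ v_i r_i = 4·7 + 9·2 + 6·0 + 11·3 + 9·12 = 187 ≡ 5.
  S_1 = Σ v_i α_i r_i = 4·8·7 + 9·1·2 + 6·12·0 + 11·2·3 + 9·11·12 = 1496 ≡ 1.
  α_i^2 mod 13 = [12, 1, 1, 4, 4].
  S_2 = Σ v_i α_i^2 r_i = 4·12·7 + 9·1·2 + 6·1·0 + 11·4·3 + 9·4·12 = 918 ≡ 8.
  S = (5, 1, 8) ≠ 0, so r is not a codeword (an error is present).
Step 3: locate the error. For a single error e at position i, S_ℓ = v_i·e·α_i^ℓ, so α_err = S_1/S_0.
  S_0^{−1} = 5^{−1} = 8 (mod 13), so α_err = 1·8 = 8 ≡ 8 = α_1. Error position i = 1.
  Consistency check: S_2/S_1 = 8·1 = 8 ≡ 8 = α_err ✓ (single-error assumption holds).
Step 4: error magnitude e = S_0/v_1 = S_0·∏_{j≠1}(α_1 − α_j) = 5·10 = 50 ≡ 11 (mod 13).
Step 5: correct position 1: c_1 = r_1 − e = 7 − 11 ≡ 9 (mod 13). Hence c = [9, 2, 0, 3, 12].
  Check: interpolating c through the α_i gives m(x) = 1 + 1·x (degree < 2) with m(α_i) = c_i for every i, so c is indeed a codeword.


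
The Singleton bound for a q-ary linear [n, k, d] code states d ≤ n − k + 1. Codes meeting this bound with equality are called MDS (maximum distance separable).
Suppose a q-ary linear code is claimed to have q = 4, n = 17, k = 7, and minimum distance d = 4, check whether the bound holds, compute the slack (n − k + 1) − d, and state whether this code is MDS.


Singleton RHS = n − k + 1 = 11, slack = 7, bound satisfied, not MDS.

Singleton bound: d ≤ n − k + 1.
Here n = 17, k = 7, so n − k + 1 = 11.
Given d = 4, check d ≤ 11: YES.
Slack = (n − k + 1) − d = 7.
The code is NOT MDS (slack = 7 > 0).
Description: the claimed parameters are [17, 7, 4]_4; such a code would be non-MDS.


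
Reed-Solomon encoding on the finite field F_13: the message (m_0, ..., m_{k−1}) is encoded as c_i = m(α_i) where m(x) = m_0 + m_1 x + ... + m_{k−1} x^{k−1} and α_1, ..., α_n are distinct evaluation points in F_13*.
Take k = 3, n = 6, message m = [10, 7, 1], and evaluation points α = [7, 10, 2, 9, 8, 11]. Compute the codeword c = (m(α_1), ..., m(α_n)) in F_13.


c = [4, 11, 2, 11, 0, 0]

Message polynomial: m(x) = 10 + 7·x + 1·x^2 (mod 13).
For each evaluation point α_i, compute m(α_i) mod 13:
  α_1 = 7: Horner steps 1 → 1 → 4, so m(7) = 4.
  α_2 = 10: Horner steps 1 → 4 → 11, so m(10) = 11.
  α_3 = 2: Horner steps 1 → 9 → 2, so m(2) = 2.
  α_4 = 9: Horner steps 1 → 3 → 11, so m(9) = 11.
  α_5 = 8: Horner steps 1 → 2 → 0, so m(8) = 0.
  α_6 = 11: Horner steps 1 → 5 → 0, so m(11) = 0.
Codeword c = [4, 11, 2, 11, 0, 0] ∈ F_13^6.


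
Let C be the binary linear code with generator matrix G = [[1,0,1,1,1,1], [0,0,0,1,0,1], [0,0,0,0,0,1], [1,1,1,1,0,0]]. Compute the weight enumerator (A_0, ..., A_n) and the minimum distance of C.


Weight distribution: A_0 = 1, A_1 = 2, A_2 = 2, A_3 = 4, A_4 = 5, A_5 = 2. Minimum distance d = 1.

Enumerate all 2^4 = 16 messages m ∈ F_2^4.
For each, compute codeword c = mG in F_2^6, then tally its weight.
  m = 0000 → c = 000000, weight = 0.
  m = 1000 → c = 101111, weight = 5.
  m = 0100 → c = 000101, weight = 2.
  m = 1100 → c = 101010, weight = 3.
  m = 0010 → c = 000001, weight = 1.
  m = 1010 → c = 101110, weight = 4.
  m = 0110 → c = 000100, weight = 1.
  m = 1110 → c = 101011, weight = 4.
  m = 0001 → c = 111100, weight = 4.
  m = 1001 → c = 010011, weight = 3.
  m = 0101 → c = 111001, weight = 4.
  m = 1101 → c = 010110, weight = 3.
  m = 0011 → c = 111101, weight = 5.
  m = 1011 → c = 010010, weight = 2.
  m = 0111 → c = 111000, weight = 3.
  m = 1111 → c = 010111, weight = 4.
Tally weights:
  weight 0: 1 codewords.
  weight 1: 2 codewords.
  weight 2: 2 codewords.
  weight 3: 4 codewords.
  weight 4: 5 codewords.
  weight 5: 2 codewords.
Minimum distance d = smallest w > 0 with A_w > 0 = 1.
Sanity: Σ A_w = 16 = 2^4 = 16 ✓.


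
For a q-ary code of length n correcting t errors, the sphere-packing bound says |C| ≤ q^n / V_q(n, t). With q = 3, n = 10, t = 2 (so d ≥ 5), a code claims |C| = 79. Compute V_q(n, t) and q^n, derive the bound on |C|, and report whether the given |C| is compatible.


V_q(n, t) = 201, q^n = 59049, Hamming bound = 293, |C| = 79 ≤ bound (satisfied).

Step 1: Compute V_q(n, t) = Σ_{j=0}^2 C(n, j) (q−1)^j.
  j = 0: C(10,0)·(2)^0 = 1·1 = 1.
  j = 1: C(10,1)·(2)^1 = 10·2 = 20.
  j = 2: C(10,2)·(2)^2 = 45·4 = 180.
  V_q(n, t) = 1 + 20 + 180 = 201.
Step 2: q^n = 3^10 = 59049.
Step 3: Hamming bound ⌊q^n / V_q(n,t)⌋ = ⌊59049/201⌋ = 293.
Step 4: Compare |C| = 79 to 293: satisfied.
The claimed |C| lies below the Hamming bound.


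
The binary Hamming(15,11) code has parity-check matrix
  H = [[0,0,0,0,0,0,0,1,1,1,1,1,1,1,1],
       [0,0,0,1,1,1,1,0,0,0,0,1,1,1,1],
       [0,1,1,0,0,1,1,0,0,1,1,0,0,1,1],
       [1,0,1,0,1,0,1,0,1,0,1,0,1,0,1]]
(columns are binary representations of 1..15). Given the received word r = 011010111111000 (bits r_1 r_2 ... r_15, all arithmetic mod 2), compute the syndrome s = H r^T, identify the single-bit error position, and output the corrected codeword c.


s = (1, 1, 1, 1)^T, error position = 15, corrected codeword c = 011010111111001

Compute s = H r^T mod 2 one row at a time:
  s_1 = 1 + 1 + 1 + 1 + 1 + 0 + 0 + 0 = 5 ≡ 1 (mod 2).
  s_2 = 0 + 1 + 0 + 1 + 1 + 0 + 0 + 0 = 3 ≡ 1 (mod 2).
  s_3 = 1 + 1 + 0 + 1 + 1 + 1 + 0 + 0 = 5 ≡ 1 (mod 2).
  s_4 = 0 + 1 + 1 + 1 + 1 + 1 + 0 + 0 = 5 ≡ 1 (mod 2).
s = (1, 1, 1, 1)^T — this equals column 15 of H (binary 1111), so error is at position 15.
Correct: flip bit 15 of r = 011010111111000 to get c = 011010111111001.
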